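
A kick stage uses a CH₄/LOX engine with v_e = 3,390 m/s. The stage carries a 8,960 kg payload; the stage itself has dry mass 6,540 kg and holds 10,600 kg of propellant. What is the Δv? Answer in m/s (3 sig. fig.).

m₀ = payload + dry + propellant = 8,960 + 6,540 + 10,600 = 26,100 kg.
m_f = payload + dry = 8,960 + 6,540 = 15,500 kg.
By the Tsiolkovsky rocket equation, Δv = v_e · ln(m₀/m_f) = 3390.0 × ln(1.684) = 3390.0 × 0.5211 ≈ 1766.5 m/s.

Δv ≈ 1770 m/s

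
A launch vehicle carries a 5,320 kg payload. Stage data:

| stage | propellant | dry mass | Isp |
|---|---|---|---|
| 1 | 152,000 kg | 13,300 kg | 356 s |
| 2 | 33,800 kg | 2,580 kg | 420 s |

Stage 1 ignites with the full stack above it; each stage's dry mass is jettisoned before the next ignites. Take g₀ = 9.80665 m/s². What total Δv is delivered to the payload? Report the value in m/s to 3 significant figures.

Ignition mass of stage 1 = 152,000+13,300 + 33,800+2,580 + 5,320 = 207,000 kg.
Stage 1: m₀ = 207,000 kg, m_f = 207,000 − 152,000 = 55,000 kg; Δv = 356×9.80665×ln(3.764) = 3491.2×1.3254 ≈ 4627 m/s.
Stage 2: m₀ = 41,700 kg, m_f = 41,700 − 33,800 = 7,900 kg; Δv = 420×9.80665×ln(5.278) = 4118.8×1.6636 ≈ 6852 m/s.
Total Δv = 4627 + 6852 = 11479 m/s.

Δv ≈ 11500 m/s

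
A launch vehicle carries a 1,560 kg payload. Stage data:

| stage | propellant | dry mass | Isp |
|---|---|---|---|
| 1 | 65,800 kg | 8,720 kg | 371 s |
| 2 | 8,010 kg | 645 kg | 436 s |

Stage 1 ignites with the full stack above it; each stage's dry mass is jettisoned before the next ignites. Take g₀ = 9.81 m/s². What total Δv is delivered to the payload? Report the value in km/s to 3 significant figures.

Δv ≈ 12.0 km/s

Ignition mass of stage 1 = 65,800+8,720 + 8,010+645 + 1,560 = 84,735 kg.
Stage 1: m₀ = 84,735 kg, m_f = 84,735 − 65,800 = 18,935 kg; Δv = 371×9.81×ln(4.475) = 3639.5×1.4985 ≈ 5454 m/s.
Stage 2: m₀ = 10,215 kg, m_f = 10,215 − 8,010 = 2,205 kg; Δv = 436×9.81×ln(4.633) = 4277.2×1.5331 ≈ 6557 m/s.
Total Δv = 5454 + 6557 = 12011 m/s.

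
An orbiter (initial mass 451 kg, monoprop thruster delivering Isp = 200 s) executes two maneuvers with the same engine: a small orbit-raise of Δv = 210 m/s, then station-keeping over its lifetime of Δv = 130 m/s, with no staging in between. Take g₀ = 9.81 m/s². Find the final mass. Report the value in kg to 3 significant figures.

v_e = Isp · g₀ = 200 × 9.81 = 1962.0 m/s.
After the first burn: m = 451 × exp(−210/1962.0) = 451 × 0.89850 = 405.224 kg.
After the second burn: m = 405.224 × exp(−130/1962.0) = 405.224 × 0.93589 = 379.245 kg.

final mass ≈ 379 kg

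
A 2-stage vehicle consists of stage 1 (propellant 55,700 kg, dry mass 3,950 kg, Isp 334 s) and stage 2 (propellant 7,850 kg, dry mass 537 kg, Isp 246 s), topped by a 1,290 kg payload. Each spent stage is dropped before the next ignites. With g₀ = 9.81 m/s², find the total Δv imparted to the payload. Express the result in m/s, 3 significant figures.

Ignition mass of stage 1 = 55,700+3,950 + 7,850+537 + 1,290 = 69,327 kg.
Stage 1: m₀ = 69,327 kg, m_f = 69,327 − 55,700 = 13,627 kg; Δv = 334×9.81×ln(5.087) = 3276.5×1.6268 ≈ 5330 m/s.
Stage 2: m₀ = 9,677 kg, m_f = 9,677 − 7,850 = 1,827 kg; Δv = 246×9.81×ln(5.297) = 2413.3×1.6671 ≈ 4023 m/s.
Total Δv = 5330 + 4023 = 9353 m/s.

Δv ≈ 9350 m/s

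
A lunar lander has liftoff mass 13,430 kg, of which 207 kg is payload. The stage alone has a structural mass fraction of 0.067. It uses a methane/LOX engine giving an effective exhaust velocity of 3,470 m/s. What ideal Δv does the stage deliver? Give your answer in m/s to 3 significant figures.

Stage wet mass = m₀ − payload = 13,430 − 207 = 13,223 kg.
Stage dry mass = ε × stage wet mass = 0.067 × 13,223 = 885.941 kg.
Burnout mass m_f = stage dry + payload = 885.941 + 207 = 1,092.941 kg.
Δv = v_e · ln(13,430/1,092.941) = 3470.0 × ln(12.29) = 3470.0 × 2.5086 ≈ 8705 m/s.

Δv ≈ 8700 m/s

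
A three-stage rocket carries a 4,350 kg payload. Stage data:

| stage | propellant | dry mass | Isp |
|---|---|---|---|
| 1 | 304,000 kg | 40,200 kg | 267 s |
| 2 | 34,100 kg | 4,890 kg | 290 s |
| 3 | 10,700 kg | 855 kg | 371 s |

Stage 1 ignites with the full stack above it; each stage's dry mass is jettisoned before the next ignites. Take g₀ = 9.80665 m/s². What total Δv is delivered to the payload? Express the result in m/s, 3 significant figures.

Ignition mass of stage 1 = 304,000+40,200 + 34,100+4,890 + 10,700+855 + 4,350 = 399,095 kg.
Stage 1: m₀ = 399,095 kg, m_f = 399,095 − 304,000 = 95,095 kg; Δv = 267×9.80665×ln(4.197) = 2618.4×1.4343 ≈ 3756 m/s.
Stage 2: m₀ = 54,895 kg, m_f = 54,895 − 34,100 = 20,795 kg; Δv = 290×9.80665×ln(2.64) = 2843.9×0.9707 ≈ 2761 m/s.
Stage 3: m₀ = 15,905 kg, m_f = 15,905 − 10,700 = 5,205 kg; Δv = 371×9.80665×ln(3.056) = 3638.3×1.1170 ≈ 4064 m/s.
Total Δv = 3756 + 2761 + 4064 = 10581 m/s.

Δv ≈ 10600 m/s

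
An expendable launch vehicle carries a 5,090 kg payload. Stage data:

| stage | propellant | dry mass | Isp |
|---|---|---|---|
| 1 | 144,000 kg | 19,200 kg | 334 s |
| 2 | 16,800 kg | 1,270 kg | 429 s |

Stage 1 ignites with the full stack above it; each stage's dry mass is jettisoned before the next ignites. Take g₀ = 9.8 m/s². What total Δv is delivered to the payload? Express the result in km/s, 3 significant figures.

Δv ≈ 10.3 km/s

Ignition mass of stage 1 = 144,000+19,200 + 16,800+1,270 + 5,090 = 186,360 kg.
Stage 1: m₀ = 186,360 kg, m_f = 186,360 − 144,000 = 42,360 kg; Δv = 334×9.8×ln(4.399) = 3273.2×1.4815 ≈ 4849 m/s.
Stage 2: m₀ = 23,160 kg, m_f = 23,160 − 16,800 = 6,360 kg; Δv = 429×9.8×ln(3.642) = 4204.2×1.2924 ≈ 5434 m/s.
Total Δv = 4849 + 5434 = 10283 m/s.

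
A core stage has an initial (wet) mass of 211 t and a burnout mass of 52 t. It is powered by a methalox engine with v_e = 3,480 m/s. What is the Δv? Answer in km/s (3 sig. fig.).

By the Tsiolkovsky rocket equation, Δv = v_e · ln(m₀/m_f) = 3480.0 × ln(4.058) = 3480.0 × 1.4006 ≈ 4874.1 m/s.

Δv ≈ 4.87 km/s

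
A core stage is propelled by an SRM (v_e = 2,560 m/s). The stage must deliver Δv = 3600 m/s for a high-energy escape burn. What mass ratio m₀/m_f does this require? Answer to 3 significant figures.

mass ratio ≈ 4.08

By the Tsiolkovsky rocket equation, m₀/m_f = exp(Δv / v_e) = exp(3600 / 2560.0) = exp(1.4062) = 4.0806.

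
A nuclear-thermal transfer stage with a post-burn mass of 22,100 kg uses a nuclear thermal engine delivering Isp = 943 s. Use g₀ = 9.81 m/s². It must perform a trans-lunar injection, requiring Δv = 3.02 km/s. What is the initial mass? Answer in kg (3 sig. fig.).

v_e = Isp · g₀ = 943 × 9.81 = 9250.8 m/s.
m₀/m_f = exp(Δv / v_e) = exp(3020 / 9250.8) = exp(0.3265) = 1.3860.
m₀ = m_f × 1.3860 = 22,100 × 1.3860 = 30,630.6 kg.

initial mass ≈ 30600 kg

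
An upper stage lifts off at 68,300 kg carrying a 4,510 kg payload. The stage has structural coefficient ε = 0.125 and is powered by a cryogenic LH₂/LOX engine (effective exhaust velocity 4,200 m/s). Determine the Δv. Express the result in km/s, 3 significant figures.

Δv ≈ 7.14 km/s

Stage wet mass = m₀ − payload = 68,300 − 4,510 = 63,790 kg.
Stage dry mass = ε × stage wet mass = 0.125 × 63,790 = 7,973.75 kg.
Burnout mass m_f = stage dry + payload = 7,973.75 + 4,510 = 12,483.75 kg.
By the Tsiolkovsky rocket equation, Δv = v_e · ln(68,300/12,483.75) = 4200.0 × ln(5.471) = 4200.0 × 1.6995 ≈ 7138 m/s.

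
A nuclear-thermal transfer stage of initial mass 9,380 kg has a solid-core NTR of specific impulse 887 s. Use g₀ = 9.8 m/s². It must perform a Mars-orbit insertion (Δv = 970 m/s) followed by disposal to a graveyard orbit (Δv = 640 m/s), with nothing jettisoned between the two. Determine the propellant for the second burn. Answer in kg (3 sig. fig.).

propellant for the second burn ≈ 595 kg

v_e = Isp · g₀ = 887 × 9.8 = 8692.6 m/s.
After the first burn: m = 9380 × exp(−970/8692.6) = 9380 × 0.89441 = 8,389.57 kg.
After the second burn: m = 8,389.57 × exp(−640/8692.6) = 8,389.57 × 0.92902 = 7,794.08 kg.
Second-burn propellant = 8,389.57 − 7,794.08 = 595.49 kg.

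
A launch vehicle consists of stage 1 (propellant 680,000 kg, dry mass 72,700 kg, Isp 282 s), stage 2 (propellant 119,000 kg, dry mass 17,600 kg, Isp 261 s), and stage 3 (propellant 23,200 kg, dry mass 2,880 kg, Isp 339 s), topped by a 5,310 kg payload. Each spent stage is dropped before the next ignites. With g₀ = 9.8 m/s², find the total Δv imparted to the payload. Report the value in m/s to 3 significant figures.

Ignition mass of stage 1 = 680,000+72,700 + 119,000+17,600 + 23,200+2,880 + 5,310 = 920,690 kg.
Stage 1: m₀ = 920,690 kg, m_f = 920,690 − 680,000 = 240,690 kg; Δv = 282×9.8×ln(3.825) = 2763.6×1.3416 ≈ 3708 m/s.
Stage 2: m₀ = 167,990 kg, m_f = 167,990 − 119,000 = 48,990 kg; Δv = 261×9.8×ln(3.429) = 2557.8×1.2323 ≈ 3152 m/s.
Stage 3: m₀ = 31,390 kg, m_f = 31,390 − 23,200 = 8,190 kg; Δv = 339×9.8×ln(3.833) = 3322.2×1.3436 ≈ 4464 m/s.
Total Δv = 3708 + 3152 + 4464 = 11324 m/s.

Δv ≈ 11300 m/s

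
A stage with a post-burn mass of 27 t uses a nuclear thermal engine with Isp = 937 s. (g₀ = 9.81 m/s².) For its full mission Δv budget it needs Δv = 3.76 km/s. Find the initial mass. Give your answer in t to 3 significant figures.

initial mass ≈ 40.6 t

v_e = Isp · g₀ = 937 × 9.81 = 9192.0 m/s.
m₀/m_f = exp(Δv / v_e) = exp(3760 / 9192.0) = exp(0.4091) = 1.5054.
m₀ = m_f × 1.5054 = 27 × 1.5054 = 40.6458 t.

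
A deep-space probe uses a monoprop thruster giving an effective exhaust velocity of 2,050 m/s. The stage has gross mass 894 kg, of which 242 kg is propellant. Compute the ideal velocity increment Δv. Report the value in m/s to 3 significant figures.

m_f = m₀ − m_prop = 894 − 242 = 652 kg.
By the Tsiolkovsky rocket equation, Δv = v_e · ln(m₀/m_f) = 2050.0 × ln(1.371) = 2050.0 × 0.3157 ≈ 647.1 m/s.

Δv ≈ 647 m/s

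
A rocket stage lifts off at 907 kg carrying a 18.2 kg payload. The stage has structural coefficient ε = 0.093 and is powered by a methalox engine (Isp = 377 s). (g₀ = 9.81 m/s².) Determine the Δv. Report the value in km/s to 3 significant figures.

Δv ≈ 8.12 km/s

Stage wet mass = m₀ − payload = 907 − 18.2 = 888.8 kg.
Stage dry mass = ε × stage wet mass = 0.093 × 888.8 = 82.6584 kg.
Burnout mass m_f = stage dry + payload = 82.6584 + 18.2 = 100.8584 kg.
v_e = Isp · g₀ = 377 × 9.81 = 3698.4 m/s.
Δv = v_e · ln(907/100.8584) = 3698.4 × ln(8.993) = 3698.4 × 2.1964 ≈ 8123 m/s.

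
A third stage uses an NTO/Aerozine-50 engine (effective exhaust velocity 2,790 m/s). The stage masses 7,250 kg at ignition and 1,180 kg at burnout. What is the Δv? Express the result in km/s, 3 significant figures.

Δv = v_e · ln(m₀/m_f) = 2790.0 × ln(6.144) = 2790.0 × 1.8155 ≈ 5065.2 m/s.

Δv ≈ 5.07 km/s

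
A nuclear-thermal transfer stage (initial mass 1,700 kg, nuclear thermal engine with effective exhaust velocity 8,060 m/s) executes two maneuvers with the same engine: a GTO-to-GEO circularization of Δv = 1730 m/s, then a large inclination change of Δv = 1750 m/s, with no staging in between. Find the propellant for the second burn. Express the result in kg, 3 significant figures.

After the first burn: m = 1700 × exp(−1730/8060.0) = 1700 × 0.80683 = 1,371.61 kg.
After the second burn: m = 1,371.61 × exp(−1750/8060.0) = 1,371.61 × 0.80483 = 1,103.91 kg.
Second-burn propellant = 1,371.61 − 1,103.91 = 267.7 kg.

propellant for the second burn ≈ 268 kg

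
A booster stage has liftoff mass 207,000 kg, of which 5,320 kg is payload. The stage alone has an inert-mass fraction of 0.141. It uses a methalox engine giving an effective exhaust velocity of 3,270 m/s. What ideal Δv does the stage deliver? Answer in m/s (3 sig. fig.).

Stage wet mass = m₀ − payload = 207,000 − 5,320 = 201,680 kg.
Stage dry mass = ε × stage wet mass = 0.141 × 201,680 = 28,436.9 kg.
Burnout mass m_f = stage dry + payload = 28,436.9 + 5,320 = 33,756.9 kg.
Δv = v_e · ln(207,000/33,756.9) = 3270.0 × ln(6.132) = 3270.0 × 1.8135 ≈ 5930 m/s.

Δv ≈ 5930 m/s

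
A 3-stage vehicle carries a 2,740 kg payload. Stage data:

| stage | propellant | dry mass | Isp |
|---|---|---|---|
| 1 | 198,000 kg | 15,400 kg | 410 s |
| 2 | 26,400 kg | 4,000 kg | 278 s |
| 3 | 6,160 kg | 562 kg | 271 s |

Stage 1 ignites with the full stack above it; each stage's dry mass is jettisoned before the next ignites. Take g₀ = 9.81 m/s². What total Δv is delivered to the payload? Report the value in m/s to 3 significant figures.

Δv ≈ 11900 m/s

Ignition mass of stage 1 = 198,000+15,400 + 26,400+4,000 + 6,160+562 + 2,740 = 253,262 kg.
Stage 1: m₀ = 253,262 kg, m_f = 253,262 − 198,000 = 55,262 kg; Δv = 410×9.81×ln(4.583) = 4022.1×1.5223 ≈ 6123 m/s.
Stage 2: m₀ = 39,862 kg, m_f = 39,862 − 26,400 = 13,462 kg; Δv = 278×9.81×ln(2.961) = 2727.2×1.0856 ≈ 2960 m/s.
Stage 3: m₀ = 9,462 kg, m_f = 9,462 − 6,160 = 3,302 kg; Δv = 271×9.81×ln(2.866) = 2658.5×1.0528 ≈ 2799 m/s.
Total Δv = 6123 + 2960 + 2799 = 11882 m/s.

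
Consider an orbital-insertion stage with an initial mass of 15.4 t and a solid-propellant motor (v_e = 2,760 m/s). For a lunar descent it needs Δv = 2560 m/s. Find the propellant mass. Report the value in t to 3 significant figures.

From the ideal rocket equation, m₀/m_f = exp(Δv / v_e) = exp(2560 / 2760.0) = exp(0.9275) = 2.5283.
m_f = 15.4 / 2.5283 = 6.09105 t, so propellant = m₀ − m_f = 15.4 − 6.09105 = 9.30895 t.

propellant mass ≈ 9.31 t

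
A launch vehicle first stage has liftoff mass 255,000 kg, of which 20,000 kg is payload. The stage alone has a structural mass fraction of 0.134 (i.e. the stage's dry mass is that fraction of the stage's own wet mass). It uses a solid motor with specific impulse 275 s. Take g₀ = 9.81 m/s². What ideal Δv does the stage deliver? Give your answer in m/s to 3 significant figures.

Δv ≈ 4320 m/s

Stage wet mass = m₀ − payload = 255,000 − 20,000 = 235,000 kg.
Stage dry mass = ε × stage wet mass = 0.134 × 235,000 = 31,490 kg.
Burnout mass m_f = stage dry + payload = 31,490 + 20,000 = 51,490 kg.
v_e = Isp · g₀ = 275 × 9.81 = 2697.8 m/s.
Rocket equation: Δv = v_e · ln(255,000/51,490) = 2697.8 × ln(4.952) = 2697.8 × 1.5999 ≈ 4316 m/s.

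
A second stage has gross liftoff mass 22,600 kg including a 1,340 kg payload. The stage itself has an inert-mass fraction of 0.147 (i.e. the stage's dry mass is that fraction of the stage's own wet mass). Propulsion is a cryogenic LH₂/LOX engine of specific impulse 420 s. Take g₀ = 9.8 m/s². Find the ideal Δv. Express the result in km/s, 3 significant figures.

Δv ≈ 6.67 km/s

Stage wet mass = m₀ − payload = 22,600 − 1,340 = 21,260 kg.
Stage dry mass = ε × stage wet mass = 0.147 × 21,260 = 3,125.22 kg.
Burnout mass m_f = stage dry + payload = 3,125.22 + 1,340 = 4,465.22 kg.
v_e = Isp · g₀ = 420 × 9.8 = 4116.0 m/s.
Δv = v_e · ln(22,600/4,465.22) = 4116.0 × ln(5.061) = 4116.0 × 1.6216 ≈ 6675 m/s.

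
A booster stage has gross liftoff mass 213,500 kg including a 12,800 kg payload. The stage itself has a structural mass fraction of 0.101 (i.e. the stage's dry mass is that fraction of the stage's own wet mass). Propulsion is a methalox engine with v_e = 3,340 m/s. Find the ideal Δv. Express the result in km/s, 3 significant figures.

Δv ≈ 6.23 km/s

Stage wet mass = m₀ − payload = 213,500 − 12,800 = 200,700 kg.
Stage dry mass = ε × stage wet mass = 0.101 × 200,700 = 20,270.7 kg.
Burnout mass m_f = stage dry + payload = 20,270.7 + 12,800 = 33,070.7 kg.
Δv = v_e · ln(213,500/33,070.7) = 3340.0 × ln(6.456) = 3340.0 × 1.8650 ≈ 6229 m/s.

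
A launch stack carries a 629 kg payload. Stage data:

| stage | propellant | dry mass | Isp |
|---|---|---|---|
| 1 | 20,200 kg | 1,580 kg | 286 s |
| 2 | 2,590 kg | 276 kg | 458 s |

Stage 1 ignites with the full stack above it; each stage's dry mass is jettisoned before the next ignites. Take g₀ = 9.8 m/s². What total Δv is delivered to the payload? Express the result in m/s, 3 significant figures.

Δv ≈ 10600 m/s

Ignition mass of stage 1 = 20,200+1,580 + 2,590+276 + 629 = 25,275 kg.
Stage 1: m₀ = 25,275 kg, m_f = 25,275 − 20,200 = 5,075 kg; Δv = 286×9.8×ln(4.98) = 2802.8×1.6055 ≈ 4500 m/s.
Stage 2: m₀ = 3,495 kg, m_f = 3,495 − 2,590 = 905 kg; Δv = 458×9.8×ln(3.862) = 4488.4×1.3512 ≈ 6065 m/s.
Total Δv = 4500 + 6065 = 10565 m/s.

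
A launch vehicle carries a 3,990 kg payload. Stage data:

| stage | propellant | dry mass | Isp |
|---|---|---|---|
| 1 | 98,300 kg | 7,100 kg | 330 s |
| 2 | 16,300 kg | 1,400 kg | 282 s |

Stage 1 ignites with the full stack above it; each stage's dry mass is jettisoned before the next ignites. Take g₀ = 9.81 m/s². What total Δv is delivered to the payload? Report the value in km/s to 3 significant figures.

Δv ≈ 8.66 km/s

Ignition mass of stage 1 = 98,300+7,100 + 16,300+1,400 + 3,990 = 127,090 kg.
Stage 1: m₀ = 127,090 kg, m_f = 127,090 − 98,300 = 28,790 kg; Δv = 330×9.81×ln(4.414) = 3237.3×1.4849 ≈ 4807 m/s.
Stage 2: m₀ = 21,690 kg, m_f = 21,690 − 16,300 = 5,390 kg; Δv = 282×9.81×ln(4.024) = 2766.4×1.3923 ≈ 3852 m/s.
Total Δv = 4807 + 3852 = 8659 m/s.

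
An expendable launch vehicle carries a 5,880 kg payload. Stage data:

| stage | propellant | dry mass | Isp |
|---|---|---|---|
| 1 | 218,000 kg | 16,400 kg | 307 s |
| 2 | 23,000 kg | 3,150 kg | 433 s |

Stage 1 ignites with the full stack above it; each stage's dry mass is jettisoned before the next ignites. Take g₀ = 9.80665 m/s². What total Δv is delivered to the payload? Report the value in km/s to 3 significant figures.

Δv ≈ 10.5 km/s

Ignition mass of stage 1 = 218,000+16,400 + 23,000+3,150 + 5,880 = 266,430 kg.
Stage 1: m₀ = 266,430 kg, m_f = 266,430 − 218,000 = 48,430 kg; Δv = 307×9.80665×ln(5.501) = 3010.6×1.7050 ≈ 5133 m/s.
Stage 2: m₀ = 32,030 kg, m_f = 32,030 − 23,000 = 9,030 kg; Δv = 433×9.80665×ln(3.547) = 4246.3×1.2661 ≈ 5376 m/s.
Total Δv = 5133 + 5376 = 10509 m/s.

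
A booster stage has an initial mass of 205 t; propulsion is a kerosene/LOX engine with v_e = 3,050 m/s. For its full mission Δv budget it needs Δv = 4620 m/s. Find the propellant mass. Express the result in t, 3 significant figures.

From the ideal rocket equation, m₀/m_f = exp(Δv / v_e) = exp(4620 / 3050.0) = exp(1.5148) = 4.5483.
m_f = 205 / 4.5483 = 45.0718 t, so propellant = m₀ − m_f = 205 − 45.0718 = 159.9282 t.

propellant mass ≈ 160 t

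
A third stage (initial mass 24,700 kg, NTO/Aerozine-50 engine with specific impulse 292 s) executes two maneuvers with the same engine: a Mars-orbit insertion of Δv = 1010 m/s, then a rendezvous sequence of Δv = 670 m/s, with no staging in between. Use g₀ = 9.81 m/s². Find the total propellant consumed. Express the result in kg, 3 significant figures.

total propellant consumed ≈ 11000 kg

v_e = Isp · g₀ = 292 × 9.81 = 2864.5 m/s.
After the first burn: m = 24700 × exp(−1010/2864.5) = 24700 × 0.70287 = 17,360.9 kg.
After the second burn: m = 17,360.9 × exp(−670/2864.5) = 17,360.9 × 0.79144 = 13,740.1 kg.
Total propellant = m₀ − m_final = 24700 − 13,740.1 = 10,959.9 kg.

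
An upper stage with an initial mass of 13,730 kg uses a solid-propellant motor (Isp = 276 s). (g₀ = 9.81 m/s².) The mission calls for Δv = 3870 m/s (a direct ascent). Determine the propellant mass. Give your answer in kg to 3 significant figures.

propellant mass ≈ 10400 kg

v_e = Isp · g₀ = 276 × 9.81 = 2707.6 m/s.
m₀/m_f = exp(Δv / v_e) = exp(3870 / 2707.6) = exp(1.4293) = 4.1759.
m_f = 13,730 / 4.1759 = 3,287.91 kg, so propellant = m₀ − m_f = 13,730 − 3,287.91 = 10,442.09 kg.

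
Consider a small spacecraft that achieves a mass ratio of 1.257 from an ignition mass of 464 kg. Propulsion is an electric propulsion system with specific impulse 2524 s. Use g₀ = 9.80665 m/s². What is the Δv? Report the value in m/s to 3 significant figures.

Δv ≈ 5660 m/s

v_e = Isp · g₀ = 2524 × 9.80665 = 24752.0 m/s.
Rocket equation: Δv = v_e · ln(1.257) = 24752.0 × 0.2287 ≈ 5661.5 m/s.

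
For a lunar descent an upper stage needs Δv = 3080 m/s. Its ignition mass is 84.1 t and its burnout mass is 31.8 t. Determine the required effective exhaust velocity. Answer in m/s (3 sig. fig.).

v_e ≈ 3170 m/s

ln(m₀/m_f) = ln(84100/31800) = ln(2.645) = 0.9725.
Using Δv = v_e ln(m₀/m_f): v_e = Δv / ln(m₀/m_f) = 3080 / 0.9725 = 3167.0 m/s.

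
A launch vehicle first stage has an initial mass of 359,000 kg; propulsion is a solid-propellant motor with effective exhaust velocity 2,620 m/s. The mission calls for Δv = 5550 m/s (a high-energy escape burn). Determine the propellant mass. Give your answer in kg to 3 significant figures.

m₀/m_f = exp(Δv / v_e) = exp(5550 / 2620.0) = exp(2.1183) = 8.3172.
m_f = 359,000 / 8.3172 = 43,163.6 kg, so propellant = m₀ − m_f = 359,000 − 43,163.6 = 315,836.4 kg.

propellant mass ≈ 316000 kg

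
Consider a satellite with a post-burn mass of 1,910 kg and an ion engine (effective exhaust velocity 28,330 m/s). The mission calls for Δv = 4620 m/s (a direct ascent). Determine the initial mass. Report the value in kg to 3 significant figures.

m₀/m_f = exp(Δv / v_e) = exp(4620 / 28330.0) = exp(0.1631) = 1.1771.
m₀ = m_f × 1.1771 = 1,910 × 1.1771 = 2,248.26 kg.

initial mass ≈ 2250 kg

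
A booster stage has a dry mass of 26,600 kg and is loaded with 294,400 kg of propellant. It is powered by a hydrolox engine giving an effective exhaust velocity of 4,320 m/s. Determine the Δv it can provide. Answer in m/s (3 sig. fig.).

Δv ≈ 10800 m/s

m₀ = m_dry + m_prop = 26,600 + 294,400 = 321,000 kg.
Rocket equation: Δv = v_e · ln(m₀/m_f) = 4320.0 × ln(12.07) = 4320.0 × 2.4905 ≈ 10759.1 m/s.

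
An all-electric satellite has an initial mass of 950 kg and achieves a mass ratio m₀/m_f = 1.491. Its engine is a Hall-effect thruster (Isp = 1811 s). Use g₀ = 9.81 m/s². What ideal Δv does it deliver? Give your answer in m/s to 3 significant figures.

Δv ≈ 7100 m/s

v_e = Isp · g₀ = 1811 × 9.81 = 17765.9 m/s.
Δv = v_e · ln(1.491) = 17765.9 × 0.3994 ≈ 7096.5 m/s.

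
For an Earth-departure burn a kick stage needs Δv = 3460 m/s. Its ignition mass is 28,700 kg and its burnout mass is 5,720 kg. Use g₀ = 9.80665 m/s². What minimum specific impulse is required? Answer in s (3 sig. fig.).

Isp ≈ 219 s

ln(m₀/m_f) = ln(28700/5720) = ln(5.017) = 1.6129.
By the Tsiolkovsky rocket equation, v_e = Δv / ln(m₀/m_f) = 3460 / 1.6129 = 2145.2 m/s.
Isp = v_e / g₀ = 2145.2 / 9.80665 = 218.7 s.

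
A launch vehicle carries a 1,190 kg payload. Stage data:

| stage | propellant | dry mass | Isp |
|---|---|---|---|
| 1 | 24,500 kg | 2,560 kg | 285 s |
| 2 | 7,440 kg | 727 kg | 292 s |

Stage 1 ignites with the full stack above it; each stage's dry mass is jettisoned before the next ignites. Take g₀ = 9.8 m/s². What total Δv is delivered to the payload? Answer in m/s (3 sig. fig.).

Δv ≈ 7660 m/s

Ignition mass of stage 1 = 24,500+2,560 + 7,440+727 + 1,190 = 36,417 kg.
Stage 1: m₀ = 36,417 kg, m_f = 36,417 − 24,500 = 11,917 kg; Δv = 285×9.8×ln(3.056) = 2793.0×1.1171 ≈ 3120 m/s.
Stage 2: m₀ = 9,357 kg, m_f = 9,357 − 7,440 = 1,917 kg; Δv = 292×9.8×ln(4.881) = 2861.6×1.5854 ≈ 4537 m/s.
Total Δv = 3120 + 4537 = 7657 m/s.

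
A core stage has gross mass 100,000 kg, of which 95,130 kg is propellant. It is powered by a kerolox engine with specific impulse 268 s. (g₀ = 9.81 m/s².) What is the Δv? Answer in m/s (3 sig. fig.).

v_e = Isp · g₀ = 268 × 9.81 = 2629.1 m/s.
m_f = m₀ − m_prop = 100,000 − 95,130 = 4,870 kg.
By the Tsiolkovsky rocket equation, Δv = v_e · ln(m₀/m_f) = 2629.1 × ln(20.53) = 2629.1 × 3.0221 ≈ 7945.3 m/s.

Δv ≈ 7950 m/s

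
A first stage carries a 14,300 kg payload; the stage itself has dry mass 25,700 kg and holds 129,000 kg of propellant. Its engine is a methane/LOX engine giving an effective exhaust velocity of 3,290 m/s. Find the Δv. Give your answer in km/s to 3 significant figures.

m₀ = payload + dry + propellant = 14,300 + 25,700 + 129,000 = 169,000 kg.
m_f = payload + dry = 14,300 + 25,700 = 40,000 kg.
Using Δv = v_e ln(m₀/m_f): Δv = v_e · ln(m₀/m_f) = 3290.0 × ln(4.225) = 3290.0 × 1.4410 ≈ 4741.0 m/s.

Δv ≈ 4.74 km/s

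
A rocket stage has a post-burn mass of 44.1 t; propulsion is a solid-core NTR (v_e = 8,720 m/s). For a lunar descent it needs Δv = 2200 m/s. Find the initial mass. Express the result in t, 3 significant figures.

From the ideal rocket equation, m₀/m_f = exp(Δv / v_e) = exp(2200 / 8720.0) = exp(0.2523) = 1.2870.
m₀ = m_f × 1.2870 = 44.1 × 1.2870 = 56.7567 t.

initial mass ≈ 56.8 t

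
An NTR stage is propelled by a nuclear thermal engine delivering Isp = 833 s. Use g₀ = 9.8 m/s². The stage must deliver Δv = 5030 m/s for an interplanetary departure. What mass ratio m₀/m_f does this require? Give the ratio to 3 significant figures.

mass ratio ≈ 1.85

v_e = Isp · g₀ = 833 × 9.8 = 8163.4 m/s.
m₀/m_f = exp(Δv / v_e) = exp(5030 / 8163.4) = exp(0.6162) = 1.8518.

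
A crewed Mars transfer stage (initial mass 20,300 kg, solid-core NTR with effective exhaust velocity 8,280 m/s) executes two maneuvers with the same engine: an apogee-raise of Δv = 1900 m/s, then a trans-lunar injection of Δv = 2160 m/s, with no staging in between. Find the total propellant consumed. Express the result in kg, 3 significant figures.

total propellant consumed ≈ 7870 kg

After the first burn: m = 20300 × exp(−1900/8280.0) = 20300 × 0.79496 = 16,137.7 kg.
After the second burn: m = 16,137.7 × exp(−2160/8280.0) = 16,137.7 × 0.77038 = 12,432.2 kg.
Total propellant = m₀ − m_final = 20300 − 12,432.2 = 7,867.8 kg.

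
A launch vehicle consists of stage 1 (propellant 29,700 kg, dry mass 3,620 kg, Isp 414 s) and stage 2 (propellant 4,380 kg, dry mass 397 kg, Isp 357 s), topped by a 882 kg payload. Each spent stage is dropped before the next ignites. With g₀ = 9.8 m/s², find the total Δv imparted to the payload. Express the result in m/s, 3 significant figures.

Ignition mass of stage 1 = 29,700+3,620 + 4,380+397 + 882 = 38,979 kg.
Stage 1: m₀ = 38,979 kg, m_f = 38,979 − 29,700 = 9,279 kg; Δv = 414×9.8×ln(4.201) = 4057.2×1.4353 ≈ 5823 m/s.
Stage 2: m₀ = 5,659 kg, m_f = 5,659 − 4,380 = 1,279 kg; Δv = 357×9.8×ln(4.425) = 3498.6×1.4872 ≈ 5203 m/s.
Total Δv = 5823 + 5203 = 11026 m/s.

Δv ≈ 11000 m/s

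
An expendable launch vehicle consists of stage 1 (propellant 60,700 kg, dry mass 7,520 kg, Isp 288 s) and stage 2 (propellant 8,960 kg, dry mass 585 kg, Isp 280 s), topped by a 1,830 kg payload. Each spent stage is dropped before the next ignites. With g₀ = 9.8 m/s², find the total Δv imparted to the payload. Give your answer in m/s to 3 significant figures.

Δv ≈ 8310 m/s

Ignition mass of stage 1 = 60,700+7,520 + 8,960+585 + 1,830 = 79,595 kg.
Stage 1: m₀ = 79,595 kg, m_f = 79,595 − 60,700 = 18,895 kg; Δv = 288×9.8×ln(4.212) = 2822.4×1.4381 ≈ 4059 m/s.
Stage 2: m₀ = 11,375 kg, m_f = 11,375 − 8,960 = 2,415 kg; Δv = 280×9.8×ln(4.71) = 2744.0×1.5497 ≈ 4252 m/s.
Total Δv = 4059 + 4252 = 8311 m/s.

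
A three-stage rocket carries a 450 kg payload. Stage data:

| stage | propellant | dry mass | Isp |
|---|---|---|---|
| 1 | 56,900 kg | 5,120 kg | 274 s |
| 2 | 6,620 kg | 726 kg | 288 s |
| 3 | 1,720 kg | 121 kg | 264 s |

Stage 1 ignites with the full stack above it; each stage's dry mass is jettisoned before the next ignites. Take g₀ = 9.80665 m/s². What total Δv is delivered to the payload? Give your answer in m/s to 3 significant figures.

Ignition mass of stage 1 = 56,900+5,120 + 6,620+726 + 1,720+121 + 450 = 71,657 kg.
Stage 1: m₀ = 71,657 kg, m_f = 71,657 − 56,900 = 14,757 kg; Δv = 274×9.80665×ln(4.856) = 2687.0×1.5802 ≈ 4246 m/s.
Stage 2: m₀ = 9,637 kg, m_f = 9,637 − 6,620 = 3,017 kg; Δv = 288×9.80665×ln(3.194) = 2824.3×1.1613 ≈ 3280 m/s.
Stage 3: m₀ = 2,291 kg, m_f = 2,291 − 1,720 = 571 kg; Δv = 264×9.80665×ln(4.012) = 2589.0×1.3894 ≈ 3597 m/s.
Total Δv = 4246 + 3280 + 3597 = 11123 m/s.

Δv ≈ 11100 m/s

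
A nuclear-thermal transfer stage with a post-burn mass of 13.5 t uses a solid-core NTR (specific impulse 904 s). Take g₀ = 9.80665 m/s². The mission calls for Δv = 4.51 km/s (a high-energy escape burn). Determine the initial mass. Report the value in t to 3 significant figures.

v_e = Isp · g₀ = 904 × 9.80665 = 8865.2 m/s.
Using Δv = v_e ln(m₀/m_f): m₀/m_f = exp(Δv / v_e) = exp(4510 / 8865.2) = exp(0.5087) = 1.6632.
m₀ = m_f × 1.6632 = 13.5 × 1.6632 = 22.4532 t.

initial mass ≈ 22.5 t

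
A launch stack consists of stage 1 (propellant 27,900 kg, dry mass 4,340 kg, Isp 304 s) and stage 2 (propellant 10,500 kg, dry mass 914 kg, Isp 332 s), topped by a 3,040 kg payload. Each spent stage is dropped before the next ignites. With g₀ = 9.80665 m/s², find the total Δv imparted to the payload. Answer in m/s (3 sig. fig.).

Δv ≈ 6930 m/s

Ignition mass of stage 1 = 27,900+4,340 + 10,500+914 + 3,040 = 46,694 kg.
Stage 1: m₀ = 46,694 kg, m_f = 46,694 − 27,900 = 18,794 kg; Δv = 304×9.80665×ln(2.485) = 2981.2×0.9101 ≈ 2713 m/s.
Stage 2: m₀ = 14,454 kg, m_f = 14,454 − 10,500 = 3,954 kg; Δv = 332×9.80665×ln(3.656) = 3255.8×1.2962 ≈ 4220 m/s.
Total Δv = 2713 + 4220 = 6933 m/s.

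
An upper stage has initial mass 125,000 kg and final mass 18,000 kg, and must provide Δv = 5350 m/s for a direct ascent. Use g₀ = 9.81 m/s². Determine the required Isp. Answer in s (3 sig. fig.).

ln(m₀/m_f) = ln(125000/18000) = ln(6.944) = 1.9379.
By the Tsiolkovsky rocket equation, v_e = Δv / ln(m₀/m_f) = 5350 / 1.9379 = 2760.7 m/s.
Isp = v_e / g₀ = 2760.7 / 9.81 = 281.4 s.

Isp ≈ 281 s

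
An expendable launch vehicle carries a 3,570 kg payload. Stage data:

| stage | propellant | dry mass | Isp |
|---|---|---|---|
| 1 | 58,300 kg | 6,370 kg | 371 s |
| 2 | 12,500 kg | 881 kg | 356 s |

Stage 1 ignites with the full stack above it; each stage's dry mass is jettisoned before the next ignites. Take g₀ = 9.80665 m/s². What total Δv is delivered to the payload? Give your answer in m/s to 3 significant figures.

Δv ≈ 9230 m/s

Ignition mass of stage 1 = 58,300+6,370 + 12,500+881 + 3,570 = 81,621 kg.
Stage 1: m₀ = 81,621 kg, m_f = 81,621 − 58,300 = 23,321 kg; Δv = 371×9.80665×ln(3.5) = 3638.3×1.2527 ≈ 4558 m/s.
Stage 2: m₀ = 16,951 kg, m_f = 16,951 − 12,500 = 4,451 kg; Δv = 356×9.80665×ln(3.808) = 3491.2×1.3372 ≈ 4668 m/s.
Total Δv = 4558 + 4668 = 9226 m/s.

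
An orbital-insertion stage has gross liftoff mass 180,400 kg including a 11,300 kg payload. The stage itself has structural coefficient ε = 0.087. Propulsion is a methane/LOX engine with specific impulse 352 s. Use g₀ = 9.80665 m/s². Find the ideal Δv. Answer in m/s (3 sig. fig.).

Stage wet mass = m₀ − payload = 180,400 − 11,300 = 169,100 kg.
Stage dry mass = ε × stage wet mass = 0.087 × 169,100 = 14,711.7 kg.
Burnout mass m_f = stage dry + payload = 14,711.7 + 11,300 = 26,011.7 kg.
v_e = Isp · g₀ = 352 × 9.80665 = 3451.9 m/s.
Rocket equation: Δv = v_e · ln(180,400/26,011.7) = 3451.9 × ln(6.935) = 3451.9 × 1.9366 ≈ 6685 m/s.

Δv ≈ 6690 m/s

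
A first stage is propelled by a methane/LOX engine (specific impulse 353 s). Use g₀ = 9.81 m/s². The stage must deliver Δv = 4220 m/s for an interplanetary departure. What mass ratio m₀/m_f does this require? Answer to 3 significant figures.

v_e = Isp · g₀ = 353 × 9.81 = 3462.9 m/s.
m₀/m_f = exp(Δv / v_e) = exp(4220 / 3462.9) = exp(1.2186) = 3.3825.

mass ratio ≈ 3.38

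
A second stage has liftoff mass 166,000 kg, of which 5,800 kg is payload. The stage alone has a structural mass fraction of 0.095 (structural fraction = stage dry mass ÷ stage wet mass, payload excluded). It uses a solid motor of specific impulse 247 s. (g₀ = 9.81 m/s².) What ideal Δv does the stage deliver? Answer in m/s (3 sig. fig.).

Δv ≈ 5010 m/s

Stage wet mass = m₀ − payload = 166,000 − 5,800 = 160,200 kg.
Stage dry mass = ε × stage wet mass = 0.095 × 160,200 = 15,219 kg.
Burnout mass m_f = stage dry + payload = 15,219 + 5,800 = 21,019 kg.
v_e = Isp · g₀ = 247 × 9.81 = 2423.1 m/s.
Δv = v_e · ln(166,000/21,019) = 2423.1 × ln(7.898) = 2423.1 × 2.0666 ≈ 5007 m/s.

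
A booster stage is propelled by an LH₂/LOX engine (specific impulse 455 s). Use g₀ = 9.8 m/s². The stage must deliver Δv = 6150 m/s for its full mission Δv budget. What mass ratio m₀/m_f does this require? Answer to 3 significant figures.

mass ratio ≈ 3.97

v_e = Isp · g₀ = 455 × 9.8 = 4459.0 m/s.
Using Δv = v_e ln(m₀/m_f): m₀/m_f = exp(Δv / v_e) = exp(6150 / 4459.0) = exp(1.3792) = 3.9719.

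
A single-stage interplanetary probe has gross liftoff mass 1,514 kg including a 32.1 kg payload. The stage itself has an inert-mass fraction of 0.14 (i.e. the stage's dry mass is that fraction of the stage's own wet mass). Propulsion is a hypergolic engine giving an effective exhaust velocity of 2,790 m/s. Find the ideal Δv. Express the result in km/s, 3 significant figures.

Stage wet mass = m₀ − payload = 1,514 − 32.1 = 1,481.9 kg.
Stage dry mass = ε × stage wet mass = 0.14 × 1,481.9 = 207.466 kg.
Burnout mass m_f = stage dry + payload = 207.466 + 32.1 = 239.566 kg.
Using Δv = v_e ln(m₀/m_f): Δv = v_e · ln(1,514/239.566) = 2790.0 × ln(6.32) = 2790.0 × 1.8437 ≈ 5144 m/s.

Δv ≈ 5.14 km/s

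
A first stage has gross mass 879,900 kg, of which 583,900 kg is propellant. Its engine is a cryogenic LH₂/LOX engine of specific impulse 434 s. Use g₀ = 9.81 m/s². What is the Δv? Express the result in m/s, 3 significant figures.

Δv ≈ 4640 m/s

v_e = Isp · g₀ = 434 × 9.81 = 4257.5 m/s.
m_f = m₀ − m_prop = 879,900 − 583,900 = 296,000 kg.
Δv = v_e · ln(m₀/m_f) = 4257.5 × ln(2.973) = 4257.5 × 1.0894 ≈ 4638.4 m/s.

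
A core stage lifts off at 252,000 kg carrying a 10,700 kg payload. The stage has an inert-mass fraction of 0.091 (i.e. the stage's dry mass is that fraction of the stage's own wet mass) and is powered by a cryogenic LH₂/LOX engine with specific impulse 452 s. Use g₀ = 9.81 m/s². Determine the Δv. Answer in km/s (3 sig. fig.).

Stage wet mass = m₀ − payload = 252,000 − 10,700 = 241,300 kg.
Stage dry mass = ε × stage wet mass = 0.091 × 241,300 = 21,958.3 kg.
Burnout mass m_f = stage dry + payload = 21,958.3 + 10,700 = 32,658.3 kg.
v_e = Isp · g₀ = 452 × 9.81 = 4434.1 m/s.
Δv = v_e · ln(252,000/32,658.3) = 4434.1 × ln(7.716) = 4434.1 × 2.0433 ≈ 9060 m/s.

Δv ≈ 9.06 km/s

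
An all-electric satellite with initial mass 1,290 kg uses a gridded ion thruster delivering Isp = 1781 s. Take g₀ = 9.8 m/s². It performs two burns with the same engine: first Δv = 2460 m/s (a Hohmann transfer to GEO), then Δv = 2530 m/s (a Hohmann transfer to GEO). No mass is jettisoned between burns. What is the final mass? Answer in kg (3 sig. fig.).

final mass ≈ 969 kg

v_e = Isp · g₀ = 1781 × 9.8 = 17453.8 m/s.
After the first burn: m = 1290 × exp(−2460/17453.8) = 1290 × 0.86854 = 1,120.42 kg.
After the second burn: m = 1,120.42 × exp(−2530/17453.8) = 1,120.42 × 0.86506 = 969.231 kg.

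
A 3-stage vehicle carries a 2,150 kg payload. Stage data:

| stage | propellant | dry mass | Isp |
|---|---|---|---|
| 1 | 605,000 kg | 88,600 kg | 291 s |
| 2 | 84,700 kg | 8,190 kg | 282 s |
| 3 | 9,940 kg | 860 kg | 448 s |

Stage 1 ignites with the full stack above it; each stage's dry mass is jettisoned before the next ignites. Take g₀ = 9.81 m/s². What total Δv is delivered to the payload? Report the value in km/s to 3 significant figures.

Δv ≈ 14.9 km/s

Ignition mass of stage 1 = 605,000+88,600 + 84,700+8,190 + 9,940+860 + 2,150 = 799,440 kg.
Stage 1: m₀ = 799,440 kg, m_f = 799,440 − 605,000 = 194,440 kg; Δv = 291×9.81×ln(4.111) = 2854.7×1.4138 ≈ 4036 m/s.
Stage 2: m₀ = 105,840 kg, m_f = 105,840 − 84,700 = 21,140 kg; Δv = 282×9.81×ln(5.007) = 2766.4×1.6108 ≈ 4456 m/s.
Stage 3: m₀ = 12,950 kg, m_f = 12,950 − 9,940 = 3,010 kg; Δv = 448×9.81×ln(4.302) = 4394.9×1.4592 ≈ 6413 m/s.
Total Δv = 4036 + 4456 + 6413 = 14905 m/s.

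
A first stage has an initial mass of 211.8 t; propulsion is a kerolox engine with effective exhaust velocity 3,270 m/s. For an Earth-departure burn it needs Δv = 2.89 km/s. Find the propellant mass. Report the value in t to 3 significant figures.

m₀/m_f = exp(Δv / v_e) = exp(2890 / 3270.0) = exp(0.8838) = 2.4201.
m_f = 211.8 / 2.4201 = 87.517 t, so propellant = m₀ − m_f = 211.8 − 87.517 = 124.283 t.

propellant mass ≈ 124 t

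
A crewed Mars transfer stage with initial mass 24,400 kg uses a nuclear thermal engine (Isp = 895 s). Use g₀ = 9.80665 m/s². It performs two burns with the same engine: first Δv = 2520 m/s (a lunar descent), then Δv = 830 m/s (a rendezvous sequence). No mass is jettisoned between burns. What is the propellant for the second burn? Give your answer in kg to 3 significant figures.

propellant for the second burn ≈ 1650 kg

v_e = Isp · g₀ = 895 × 9.80665 = 8777.0 m/s.
After the first burn: m = 24400 × exp(−2520/8777.0) = 24400 × 0.75042 = 18,310.2 kg.
After the second burn: m = 18,310.2 × exp(−830/8777.0) = 18,310.2 × 0.90977 = 16,658.1 kg.
Second-burn propellant = 18,310.2 − 16,658.1 = 1,652.1 kg.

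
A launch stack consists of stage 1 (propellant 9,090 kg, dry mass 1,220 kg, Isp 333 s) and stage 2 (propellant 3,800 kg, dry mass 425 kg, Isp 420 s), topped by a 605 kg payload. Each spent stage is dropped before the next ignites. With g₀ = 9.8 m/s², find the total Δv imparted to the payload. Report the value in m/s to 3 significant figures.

Ignition mass of stage 1 = 9,090+1,220 + 3,800+425 + 605 = 15,140 kg.
Stage 1: m₀ = 15,140 kg, m_f = 15,140 − 9,090 = 6,050 kg; Δv = 333×9.8×ln(2.502) = 3263.4×0.9173 ≈ 2993 m/s.
Stage 2: m₀ = 4,830 kg, m_f = 4,830 − 3,800 = 1,030 kg; Δv = 420×9.8×ln(4.689) = 4116.0×1.5453 ≈ 6360 m/s.
Total Δv = 2993 + 6360 = 9353 m/s.

Δv ≈ 9350 m/s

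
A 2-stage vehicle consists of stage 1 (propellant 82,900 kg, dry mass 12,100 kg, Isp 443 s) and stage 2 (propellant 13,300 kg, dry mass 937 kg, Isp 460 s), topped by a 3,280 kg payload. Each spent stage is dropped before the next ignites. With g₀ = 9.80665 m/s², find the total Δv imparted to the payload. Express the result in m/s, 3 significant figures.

Ignition mass of stage 1 = 82,900+12,100 + 13,300+937 + 3,280 = 112,517 kg.
Stage 1: m₀ = 112,517 kg, m_f = 112,517 − 82,900 = 29,617 kg; Δv = 443×9.80665×ln(3.799) = 4344.3×1.3348 ≈ 5799 m/s.
Stage 2: m₀ = 17,517 kg, m_f = 17,517 − 13,300 = 4,217 kg; Δv = 460×9.80665×ln(4.154) = 4511.1×1.4240 ≈ 6424 m/s.
Total Δv = 5799 + 6424 = 12223 m/s.

Δv ≈ 12200 m/s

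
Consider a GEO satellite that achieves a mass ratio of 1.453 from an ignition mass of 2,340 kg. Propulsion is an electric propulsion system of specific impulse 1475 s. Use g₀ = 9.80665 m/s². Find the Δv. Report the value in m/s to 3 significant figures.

Δv ≈ 5400 m/s

v_e = Isp · g₀ = 1475 × 9.80665 = 14464.8 m/s.
By the Tsiolkovsky rocket equation, Δv = v_e · ln(1.453) = 14464.8 × 0.3736 ≈ 5404.5 m/s.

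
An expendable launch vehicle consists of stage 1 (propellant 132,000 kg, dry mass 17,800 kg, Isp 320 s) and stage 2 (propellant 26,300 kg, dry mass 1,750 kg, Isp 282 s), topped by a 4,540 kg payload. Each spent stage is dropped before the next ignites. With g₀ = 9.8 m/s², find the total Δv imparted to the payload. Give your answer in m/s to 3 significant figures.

Δv ≈ 8580 m/s

Ignition mass of stage 1 = 132,000+17,800 + 26,300+1,750 + 4,540 = 182,390 kg.
Stage 1: m₀ = 182,390 kg, m_f = 182,390 − 132,000 = 50,390 kg; Δv = 320×9.8×ln(3.62) = 3136.0×1.2864 ≈ 4034 m/s.
Stage 2: m₀ = 32,590 kg, m_f = 32,590 − 26,300 = 6,290 kg; Δv = 282×9.8×ln(5.181) = 2763.6×1.6450 ≈ 4546 m/s.
Total Δv = 4034 + 4546 = 8580 m/s.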